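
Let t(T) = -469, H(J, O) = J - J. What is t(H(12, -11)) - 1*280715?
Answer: -281184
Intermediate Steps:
H(J, O) = 0
t(H(12, -11)) - 1*280715 = -469 - 1*280715 = -469 - 280715 = -281184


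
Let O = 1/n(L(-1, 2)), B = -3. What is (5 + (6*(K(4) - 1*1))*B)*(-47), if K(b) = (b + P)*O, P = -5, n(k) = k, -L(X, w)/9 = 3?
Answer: -3149/3 ≈ -1049.7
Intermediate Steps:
L(X, w) = -27 (L(X, w) = -9*3 = -27)
O = -1/27 (O = 1/(-27) = -1/27 ≈ -0.037037)
K(b) = 5/27 - b/27 (K(b) = (b - 5)*(-1/27) = (-5 + b)*(-1/27) = 5/27 - b/27)
(5 + (6*(K(4) - 1*1))*B)*(-47) = (5 + (6*((5/27 - 1/27*4) - 1*1))*(-3))*(-47) = (5 + (6*((5/27 - 4/27) - 1))*(-3))*(-47) = (5 + (6*(1/27 - 1))*(-3))*(-47) = (5 + (6*(-26/27))*(-3))*(-47) = (5 - 52/9*(-3))*(-47) = (5 + 52/3)*(-47) = (67/3)*(-47) = -3149/3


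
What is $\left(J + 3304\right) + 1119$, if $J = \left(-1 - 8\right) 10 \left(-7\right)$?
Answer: $5053$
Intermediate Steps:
$J = 630$ ($J = \left(-1 - 8\right) 10 \left(-7\right) = \left(-9\right) 10 \left(-7\right) = \left(-90\right) \left(-7\right) = 630$)
$\left(J + 3304\right) + 1119 = \left(630 + 3304\right) + 1119 = 3934 + 1119 = 5053$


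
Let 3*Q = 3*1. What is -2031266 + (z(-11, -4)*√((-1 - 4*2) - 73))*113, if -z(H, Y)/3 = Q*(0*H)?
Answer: -2031266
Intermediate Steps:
Q = 1 (Q = (3*1)/3 = (⅓)*3 = 1)
z(H, Y) = 0 (z(H, Y) = -3*0*H = -3*0 = 0)
-2031266 + (z(-11, -4)*√((-1 - 4*2) - 73))*113 = -2031266 + (0*√((-1 - 4*2) - 73))*113 = -2031266 + (0*√((-1 - 8) - 73))*113 = -2031266 + (0*√(-9 - 73))*113 = -2031266 + (0*√(-82))*113 = -2031266 + (0*(I*√82))*113 = -2031266 + 0*113 = -2031266 + 0 = -2031266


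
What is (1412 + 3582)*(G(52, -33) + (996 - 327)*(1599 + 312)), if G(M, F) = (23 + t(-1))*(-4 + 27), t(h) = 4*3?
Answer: 6388644416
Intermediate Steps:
t(h) = 12
G(M, F) = 805 (G(M, F) = (23 + 12)*(-4 + 27) = 35*23 = 805)
(1412 + 3582)*(G(52, -33) + (996 - 327)*(1599 + 312)) = (1412 + 3582)*(805 + (996 - 327)*(1599 + 312)) = 4994*(805 + 669*1911) = 4994*(805 + 1278459) = 4994*1279264 = 6388644416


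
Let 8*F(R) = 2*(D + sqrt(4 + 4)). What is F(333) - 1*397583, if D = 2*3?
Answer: -795163/2 + sqrt(2)/2 ≈ -3.9758e+5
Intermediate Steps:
D = 6
F(R) = 3/2 + sqrt(2)/2 (F(R) = (2*(6 + sqrt(4 + 4)))/8 = (2*(6 + sqrt(8)))/8 = (2*(6 + 2*sqrt(2)))/8 = (12 + 4*sqrt(2))/8 = 3/2 + sqrt(2)/2)
F(333) - 1*397583 = (3/2 + sqrt(2)/2) - 1*397583 = (3/2 + sqrt(2)/2) - 397583 = -795163/2 + sqrt(2)/2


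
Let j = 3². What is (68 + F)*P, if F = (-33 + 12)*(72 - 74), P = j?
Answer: 990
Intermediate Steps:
j = 9
P = 9
F = 42 (F = -21*(-2) = 42)
(68 + F)*P = (68 + 42)*9 = 110*9 = 990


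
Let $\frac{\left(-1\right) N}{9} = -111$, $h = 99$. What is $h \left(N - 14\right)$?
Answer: $97515$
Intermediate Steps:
$N = 999$ ($N = \left(-9\right) \left(-111\right) = 999$)
$h \left(N - 14\right) = 99 \left(999 - 14\right) = 99 \cdot 985 = 97515$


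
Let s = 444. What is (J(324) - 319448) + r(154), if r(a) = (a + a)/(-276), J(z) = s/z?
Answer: -198377050/621 ≈ -3.1945e+5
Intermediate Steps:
J(z) = 444/z
r(a) = -a/138 (r(a) = (2*a)*(-1/276) = -a/138)
(J(324) - 319448) + r(154) = (444/324 - 319448) - 1/138*154 = (444*(1/324) - 319448) - 77/69 = (37/27 - 319448) - 77/69 = -8625059/27 - 77/69 = -198377050/621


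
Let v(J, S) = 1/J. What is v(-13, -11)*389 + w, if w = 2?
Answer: -363/13 ≈ -27.923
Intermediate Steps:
v(-13, -11)*389 + w = 389/(-13) + 2 = -1/13*389 + 2 = -389/13 + 2 = -363/13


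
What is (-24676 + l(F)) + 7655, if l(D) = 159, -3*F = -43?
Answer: -16862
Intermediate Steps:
F = 43/3 (F = -⅓*(-43) = 43/3 ≈ 14.333)
(-24676 + l(F)) + 7655 = (-24676 + 159) + 7655 = -24517 + 7655 = -16862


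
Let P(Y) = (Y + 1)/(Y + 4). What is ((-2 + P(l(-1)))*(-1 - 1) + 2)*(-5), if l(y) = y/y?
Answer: -26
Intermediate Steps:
l(y) = 1
P(Y) = (1 + Y)/(4 + Y)
((-2 + P(l(-1)))*(-1 - 1) + 2)*(-5) = ((-2 + (1 + 1)/(4 + 1))*(-1 - 1) + 2)*(-5) = ((-2 + 2/5)*(-2) + 2)*(-5) = ((-2 + (⅕)*2)*(-2) + 2)*(-5) = ((-2 + ⅖)*(-2) + 2)*(-5) = (-8/5*(-2) + 2)*(-5) = (16/5 + 2)*(-5) = (26/5)*(-5) = -26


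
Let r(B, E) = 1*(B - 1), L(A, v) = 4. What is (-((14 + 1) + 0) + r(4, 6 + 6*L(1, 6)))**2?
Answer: 144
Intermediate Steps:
r(B, E) = -1 + B (r(B, E) = 1*(-1 + B) = -1 + B)
(-((14 + 1) + 0) + r(4, 6 + 6*L(1, 6)))**2 = (-((14 + 1) + 0) + (-1 + 4))**2 = (-(15 + 0) + 3)**2 = (-1*15 + 3)**2 = (-15 + 3)**2 = (-12)**2 = 144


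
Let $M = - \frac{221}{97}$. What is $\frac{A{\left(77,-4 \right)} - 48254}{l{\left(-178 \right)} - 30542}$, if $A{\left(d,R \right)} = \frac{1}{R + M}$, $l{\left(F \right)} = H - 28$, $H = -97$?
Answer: $\frac{29386783}{18676203} \approx 1.5735$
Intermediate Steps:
$M = - \frac{221}{97}$ ($M = \left(-221\right) \frac{1}{97} = - \frac{221}{97} \approx -2.2784$)
$l{\left(F \right)} = -125$ ($l{\left(F \right)} = -97 - 28 = -125$)
$A{\left(d,R \right)} = \frac{1}{- \frac{221}{97} + R}$ ($A{\left(d,R \right)} = \frac{1}{R - \frac{221}{97}} = \frac{1}{- \frac{221}{97} + R}$)
$\frac{A{\left(77,-4 \right)} - 48254}{l{\left(-178 \right)} - 30542} = \frac{\frac{97}{-221 + 97 \left(-4\right)} - 48254}{-125 - 30542} = \frac{\frac{97}{-221 - 388} - 48254}{-30667} = \left(\frac{97}{-609} - 48254\right) \left(- \frac{1}{30667}\right) = \left(97 \left(- \frac{1}{609}\right) - 48254\right) \left(- \frac{1}{30667}\right) = \left(- \frac{97}{609} - 48254\right) \left(- \frac{1}{30667}\right) = \left(- \frac{29386783}{609}\right) \left(- \frac{1}{30667}\right) = \frac{29386783}{18676203}$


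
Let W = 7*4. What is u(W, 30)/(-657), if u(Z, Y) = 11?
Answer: -11/657 ≈ -0.016743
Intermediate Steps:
W = 28
u(W, 30)/(-657) = 11/(-657) = 11*(-1/657) = -11/657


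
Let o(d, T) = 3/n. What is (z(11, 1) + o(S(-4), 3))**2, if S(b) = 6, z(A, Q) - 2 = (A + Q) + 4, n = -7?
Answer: 15129/49 ≈ 308.75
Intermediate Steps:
z(A, Q) = 6 + A + Q (z(A, Q) = 2 + ((A + Q) + 4) = 2 + (4 + A + Q) = 6 + A + Q)
o(d, T) = -3/7 (o(d, T) = 3/(-7) = 3*(-1/7) = -3/7)
(z(11, 1) + o(S(-4), 3))**2 = ((6 + 11 + 1) - 3/7)**2 = (18 - 3/7)**2 = (123/7)**2 = 15129/49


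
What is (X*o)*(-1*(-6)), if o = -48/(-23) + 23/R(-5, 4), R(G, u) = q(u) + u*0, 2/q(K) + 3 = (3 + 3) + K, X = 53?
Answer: 604041/23 ≈ 26263.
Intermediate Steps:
q(K) = 2/(3 + K) (q(K) = 2/(-3 + ((3 + 3) + K)) = 2/(-3 + (6 + K)) = 2/(3 + K))
R(G, u) = 2/(3 + u) (R(G, u) = 2/(3 + u) + u*0 = 2/(3 + u) + 0 = 2/(3 + u))
o = 3799/46 (o = -48/(-23) + 23/((2/(3 + 4))) = -48*(-1/23) + 23/((2/7)) = 48/23 + 23/((2*(⅐))) = 48/23 + 23/(2/7) = 48/23 + 23*(7/2) = 48/23 + 161/2 = 3799/46 ≈ 82.587)
(X*o)*(-1*(-6)) = (53*(3799/46))*(-1*(-6)) = (201347/46)*6 = 604041/23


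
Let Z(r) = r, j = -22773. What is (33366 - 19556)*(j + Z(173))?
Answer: -312106000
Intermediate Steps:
(33366 - 19556)*(j + Z(173)) = (33366 - 19556)*(-22773 + 173) = 13810*(-22600) = -312106000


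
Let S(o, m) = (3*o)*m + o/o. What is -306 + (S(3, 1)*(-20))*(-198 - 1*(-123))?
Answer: 14694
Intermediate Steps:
S(o, m) = 1 + 3*m*o (S(o, m) = 3*m*o + 1 = 1 + 3*m*o)
-306 + (S(3, 1)*(-20))*(-198 - 1*(-123)) = -306 + ((1 + 3*1*3)*(-20))*(-198 - 1*(-123)) = -306 + ((1 + 9)*(-20))*(-198 + 123) = -306 + (10*(-20))*(-75) = -306 - 200*(-75) = -306 + 15000 = 14694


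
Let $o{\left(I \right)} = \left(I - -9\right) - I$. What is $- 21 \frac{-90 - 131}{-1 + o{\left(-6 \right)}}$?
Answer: $\frac{4641}{8} \approx 580.13$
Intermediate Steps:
$o{\left(I \right)} = 9$ ($o{\left(I \right)} = \left(I + 9\right) - I = \left(9 + I\right) - I = 9$)
$- 21 \frac{-90 - 131}{-1 + o{\left(-6 \right)}} = - 21 \frac{-90 - 131}{-1 + 9} = - 21 \left(- \frac{221}{8}\right) = - 21 \left(\left(-221\right) \frac{1}{8}\right) = \left(-21\right) \left(- \frac{221}{8}\right) = \frac{4641}{8}$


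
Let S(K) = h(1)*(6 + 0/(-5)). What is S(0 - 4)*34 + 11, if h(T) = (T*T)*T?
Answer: 215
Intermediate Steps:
h(T) = T**3 (h(T) = T**2*T = T**3)
S(K) = 6 (S(K) = 1**3*(6 + 0/(-5)) = 1*(6 + 0*(-1/5)) = 1*(6 + 0) = 1*6 = 6)
S(0 - 4)*34 + 11 = 6*34 + 11 = 204 + 11 = 215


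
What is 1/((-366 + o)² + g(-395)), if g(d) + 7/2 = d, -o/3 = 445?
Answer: 2/5786005 ≈ 3.4566e-7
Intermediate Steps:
o = -1335 (o = -3*445 = -1335)
g(d) = -7/2 + d
1/((-366 + o)² + g(-395)) = 1/((-366 - 1335)² + (-7/2 - 395)) = 1/((-1701)² - 797/2) = 1/(2893401 - 797/2) = 1/(5786005/2) = 2/5786005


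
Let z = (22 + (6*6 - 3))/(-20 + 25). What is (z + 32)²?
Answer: 1849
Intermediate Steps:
z = 11 (z = (22 + (36 - 3))/5 = (22 + 33)*(⅕) = 55*(⅕) = 11)
(z + 32)² = (11 + 32)² = 43² = 1849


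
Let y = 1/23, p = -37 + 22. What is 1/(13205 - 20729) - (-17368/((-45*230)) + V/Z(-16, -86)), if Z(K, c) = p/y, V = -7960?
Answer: -35692933/1442100 ≈ -24.751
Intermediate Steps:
p = -15
y = 1/23 ≈ 0.043478
Z(K, c) = -345 (Z(K, c) = -15/1/23 = -15*23 = -345)
1/(13205 - 20729) - (-17368/((-45*230)) + V/Z(-16, -86)) = 1/(13205 - 20729) - (-17368/((-45*230)) - 7960/(-345)) = 1/(-7524) - (-17368/(-10350) - 7960*(-1/345)) = -1/7524 - (-17368*(-1/10350) + 1592/69) = -1/7524 - (8684/5175 + 1592/69) = -1/7524 - 1*128084/5175 = -1/7524 - 128084/5175 = -35692933/1442100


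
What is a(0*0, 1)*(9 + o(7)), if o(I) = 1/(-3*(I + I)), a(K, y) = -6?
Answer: -377/7 ≈ -53.857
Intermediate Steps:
o(I) = -1/(6*I) (o(I) = 1/(-6*I) = -1/(6*I))
a(0*0, 1)*(9 + o(7)) = -6*(9 - ⅙/7) = -6*(9 - ⅙*⅐) = -6*(9 - 1/42) = -6*377/42 = -377/7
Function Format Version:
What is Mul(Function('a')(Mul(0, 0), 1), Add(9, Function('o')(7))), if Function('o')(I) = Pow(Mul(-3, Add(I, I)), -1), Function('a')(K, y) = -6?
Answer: Rational(-377, 7) ≈ -53.857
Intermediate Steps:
Function('o')(I) = Mul(Rational(-1, 6), Pow(I, -1)) (Function('o')(I) = Pow(Mul(-3, Mul(2, I)), -1) = Pow(Mul(-6, I), -1) = Mul(Rational(-1, 6), Pow(I, -1)))
Mul(Function('a')(Mul(0, 0), 1), Add(9, Function('o')(7))) = Mul(-6, Add(9, Mul(Rational(-1, 6), Pow(7, -1)))) = Mul(-6, Add(9, Mul(Rational(-1, 6), Rational(1, 7)))) = Mul(-6, Add(9, Rational(-1, 42))) = Mul(-6, Rational(377, 42)) = Rational(-377, 7)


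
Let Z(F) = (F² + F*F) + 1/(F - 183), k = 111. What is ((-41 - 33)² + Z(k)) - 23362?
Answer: 486431/72 ≈ 6756.0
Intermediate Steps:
Z(F) = 1/(-183 + F) + 2*F² (Z(F) = (F² + F²) + 1/(-183 + F) = 2*F² + 1/(-183 + F) = 1/(-183 + F) + 2*F²)
((-41 - 33)² + Z(k)) - 23362 = ((-41 - 33)² + (1 - 366*111² + 2*111³)/(-183 + 111)) - 23362 = ((-74)² + (1 - 366*12321 + 2*1367631)/(-72)) - 23362 = (5476 - (1 - 4509486 + 2735262)/72) - 23362 = (5476 - 1/72*(-1774223)) - 23362 = (5476 + 1774223/72) - 23362 = 2168495/72 - 23362 = 486431/72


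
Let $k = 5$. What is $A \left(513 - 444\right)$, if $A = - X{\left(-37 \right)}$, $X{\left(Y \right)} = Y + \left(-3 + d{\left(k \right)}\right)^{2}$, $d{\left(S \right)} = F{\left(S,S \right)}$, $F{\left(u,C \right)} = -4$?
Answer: $-828$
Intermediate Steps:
$d{\left(S \right)} = -4$
$X{\left(Y \right)} = 49 + Y$ ($X{\left(Y \right)} = Y + \left(-3 - 4\right)^{2} = Y + \left(-7\right)^{2} = Y + 49 = 49 + Y$)
$A = -12$ ($A = - (49 - 37) = \left(-1\right) 12 = -12$)
$A \left(513 - 444\right) = - 12 \left(513 - 444\right) = \left(-12\right) 69 = -828$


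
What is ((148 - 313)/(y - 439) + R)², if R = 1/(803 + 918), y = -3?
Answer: 80887341649/578637105124 ≈ 0.13979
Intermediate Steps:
R = 1/1721 ≈ 0.00058106
((148 - 313)/(y - 439) + R)² = ((148 - 313)/(-3 - 439) + 1/1721)² = (-165/(-442) + 1/1721)² = (-165*(-1/442) + 1/1721)² = (165/442 + 1/1721)² = (284407/760682)² = 80887341649/578637105124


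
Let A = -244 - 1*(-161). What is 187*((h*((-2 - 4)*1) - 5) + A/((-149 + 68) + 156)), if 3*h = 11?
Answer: -394196/75 ≈ -5255.9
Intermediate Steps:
h = 11/3 (h = (⅓)*11 = 11/3 ≈ 3.6667)
A = -83 (A = -244 + 161 = -83)
187*((h*((-2 - 4)*1) - 5) + A/((-149 + 68) + 156)) = 187*((11*((-2 - 4)*1)/3 - 5) - 83/((-149 + 68) + 156)) = 187*((11*(-6*1)/3 - 5) - 83/(-81 + 156)) = 187*(((11/3)*(-6) - 5) - 83/75) = 187*((-22 - 5) - 83*1/75) = 187*(-27 - 83/75) = 187*(-2108/75) = -394196/75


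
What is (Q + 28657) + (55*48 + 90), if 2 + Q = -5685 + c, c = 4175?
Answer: 29875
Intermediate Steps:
Q = -1512 (Q = -2 + (-5685 + 4175) = -2 - 1510 = -1512)
(Q + 28657) + (55*48 + 90) = (-1512 + 28657) + (55*48 + 90) = 27145 + (2640 + 90) = 27145 + 2730 = 29875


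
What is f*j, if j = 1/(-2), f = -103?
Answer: 103/2 ≈ 51.500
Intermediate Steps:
j = -½ ≈ -0.50000
f*j = -103*(-½) = 103/2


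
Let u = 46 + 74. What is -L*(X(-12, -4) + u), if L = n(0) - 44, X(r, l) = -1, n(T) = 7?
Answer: 4403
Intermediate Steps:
u = 120
L = -37 (L = 7 - 44 = -37)
-L*(X(-12, -4) + u) = -(-37)*(-1 + 120) = -(-37)*119 = -1*(-4403) = 4403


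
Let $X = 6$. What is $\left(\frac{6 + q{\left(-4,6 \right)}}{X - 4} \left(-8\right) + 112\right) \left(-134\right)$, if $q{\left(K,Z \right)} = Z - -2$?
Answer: $-7504$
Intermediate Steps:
$q{\left(K,Z \right)} = 2 + Z$ ($q{\left(K,Z \right)} = Z + 2 = 2 + Z$)
$\left(\frac{6 + q{\left(-4,6 \right)}}{X - 4} \left(-8\right) + 112\right) \left(-134\right) = \left(\frac{6 + \left(2 + 6\right)}{6 - 4} \left(-8\right) + 112\right) \left(-134\right) = \left(\frac{6 + 8}{2} \left(-8\right) + 112\right) \left(-134\right) = \left(14 \cdot \frac{1}{2} \left(-8\right) + 112\right) \left(-134\right) = \left(7 \left(-8\right) + 112\right) \left(-134\right) = \left(-56 + 112\right) \left(-134\right) = 56 \left(-134\right) = -7504$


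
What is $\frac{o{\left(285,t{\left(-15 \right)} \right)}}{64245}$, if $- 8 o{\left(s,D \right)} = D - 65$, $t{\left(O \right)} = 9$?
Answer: $\frac{7}{64245} \approx 0.00010896$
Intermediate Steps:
$o{\left(s,D \right)} = \frac{65}{8} - \frac{D}{8}$ ($o{\left(s,D \right)} = - \frac{D - 65}{8} = - \frac{-65 + D}{8} = \frac{65}{8} - \frac{D}{8}$)
$\frac{o{\left(285,t{\left(-15 \right)} \right)}}{64245} = \frac{\frac{65}{8} - \frac{9}{8}}{64245} = \left(\frac{65}{8} - \frac{9}{8}\right) \frac{1}{64245} = 7 \cdot \frac{1}{64245} = \frac{7}{64245}$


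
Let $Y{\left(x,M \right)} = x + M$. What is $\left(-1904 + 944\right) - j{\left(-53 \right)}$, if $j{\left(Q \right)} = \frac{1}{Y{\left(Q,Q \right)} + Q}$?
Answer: $- \frac{152639}{159} \approx -959.99$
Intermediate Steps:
$Y{\left(x,M \right)} = M + x$
$j{\left(Q \right)} = \frac{1}{3 Q}$ ($j{\left(Q \right)} = \frac{1}{\left(Q + Q\right) + Q} = \frac{1}{2 Q + Q} = \frac{1}{3 Q}$)
$\left(-1904 + 944\right) - j{\left(-53 \right)} = \left(-1904 + 944\right) - \frac{1}{3 \left(-53\right)} = -960 - \frac{1}{3} \left(- \frac{1}{53}\right) = -960 - - \frac{1}{159} = -960 + \frac{1}{159} = - \frac{152639}{159}$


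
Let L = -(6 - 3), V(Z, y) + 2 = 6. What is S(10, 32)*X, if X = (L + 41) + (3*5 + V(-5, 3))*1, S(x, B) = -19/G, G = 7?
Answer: -1083/7 ≈ -154.71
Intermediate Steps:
V(Z, y) = 4 (V(Z, y) = -2 + 6 = 4)
L = -3 (L = -1*3 = -3)
S(x, B) = -19/7
X = 57 (X = (-3 + 41) + (3*5 + 4)*1 = 38 + (15 + 4)*1 = 38 + 19*1 = 38 + 19 = 57)
S(10, 32)*X = -19/7*57 = -1083/7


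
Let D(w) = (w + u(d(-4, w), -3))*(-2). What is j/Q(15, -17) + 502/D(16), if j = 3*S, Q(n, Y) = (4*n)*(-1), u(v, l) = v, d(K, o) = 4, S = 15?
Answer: -133/10 ≈ -13.300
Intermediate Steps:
Q(n, Y) = -4*n
D(w) = -8 - 2*w (D(w) = (w + 4)*(-2) = (4 + w)*(-2) = -8 - 2*w)
j = 45 (j = 3*15 = 45)
j/Q(15, -17) + 502/D(16) = 45/((-4*15)) + 502/(-8 - 2*16) = 45/(-60) + 502/(-8 - 32) = 45*(-1/60) + 502/(-40) = -¾ + 502*(-1/40) = -¾ - 251/20 = -133/10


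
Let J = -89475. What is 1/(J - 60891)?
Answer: -1/150366 ≈ -6.6504e-6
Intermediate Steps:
1/(J - 60891) = 1/(-89475 - 60891) = 1/(-150366) = -1/150366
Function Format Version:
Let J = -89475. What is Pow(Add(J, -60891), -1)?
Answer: Rational(-1, 150366) ≈ -6.6504e-6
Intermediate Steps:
Pow(Add(J, -60891), -1) = Pow(Add(-89475, -60891), -1) = Pow(-150366, -1) = Rational(-1, 150366)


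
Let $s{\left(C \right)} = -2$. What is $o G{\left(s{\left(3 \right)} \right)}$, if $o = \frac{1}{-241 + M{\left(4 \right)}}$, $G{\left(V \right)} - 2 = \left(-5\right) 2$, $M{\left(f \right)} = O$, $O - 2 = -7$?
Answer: $\frac{4}{123} \approx 0.03252$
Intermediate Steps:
$O = -5$ ($O = 2 - 7 = -5$)
$M{\left(f \right)} = -5$
$G{\left(V \right)} = -8$ ($G{\left(V \right)} = 2 - 10 = -8$)
$o = - \frac{1}{246}$ ($o = \frac{1}{-241 - 5} = \frac{1}{-246} = - \frac{1}{246} \approx -0.004065$)
$o G{\left(s{\left(3 \right)} \right)} = \left(- \frac{1}{246}\right) \left(-8\right) = \frac{4}{123}$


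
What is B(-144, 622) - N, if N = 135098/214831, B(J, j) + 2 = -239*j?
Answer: -31936911558/214831 ≈ -1.4866e+5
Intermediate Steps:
B(J, j) = -2 - 239*j
N = 135098/214831 (N = 135098*(1/214831) = 135098/214831 ≈ 0.62886)
B(-144, 622) - N = (-2 - 239*622) - 1*135098/214831 = (-2 - 148658) - 135098/214831 = -148660 - 135098/214831 = -31936911558/214831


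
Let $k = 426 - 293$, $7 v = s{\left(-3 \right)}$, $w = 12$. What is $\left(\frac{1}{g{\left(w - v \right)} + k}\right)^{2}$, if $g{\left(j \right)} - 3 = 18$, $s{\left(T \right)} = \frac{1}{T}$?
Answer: $\frac{1}{23716} \approx 4.2166 \cdot 10^{-5}$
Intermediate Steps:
$v = - \frac{1}{21}$ ($v = \frac{1}{7 \left(-3\right)} = \frac{1}{7} \left(- \frac{1}{3}\right) = - \frac{1}{21} \approx -0.047619$)
$g{\left(j \right)} = 21$ ($g{\left(j \right)} = 3 + 18 = 21$)
$k = 133$ ($k = 426 - 293 = 133$)
$\left(\frac{1}{g{\left(w - v \right)} + k}\right)^{2} = \left(\frac{1}{21 + 133}\right)^{2} = \left(\frac{1}{154}\right)^{2} = \frac{1}{23716}$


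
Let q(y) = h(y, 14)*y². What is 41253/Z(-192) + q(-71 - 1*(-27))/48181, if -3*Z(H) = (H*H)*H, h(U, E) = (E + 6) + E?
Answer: 52428636899/37891080192 ≈ 1.3837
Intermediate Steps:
h(U, E) = 6 + 2*E (h(U, E) = (6 + E) + E = 6 + 2*E)
q(y) = 34*y² (q(y) = (6 + 2*14)*y² = (6 + 28)*y² = 34*y²)
Z(H) = -H³/3 (Z(H) = -H*H*H/3 = -H²*H/3 = -H³/3)
41253/Z(-192) + q(-71 - 1*(-27))/48181 = 41253/((-⅓*(-192)³)) + (34*(-71 - 1*(-27))²)/48181 = 41253/((-⅓*(-7077888))) + (34*(-71 + 27)²)*(1/48181) = 41253/2359296 + (34*(-44)²)*(1/48181) = 41253*(1/2359296) + (34*1936)*(1/48181) = 13751/786432 + 65824*(1/48181) = 13751/786432 + 65824/48181 = 52428636899/37891080192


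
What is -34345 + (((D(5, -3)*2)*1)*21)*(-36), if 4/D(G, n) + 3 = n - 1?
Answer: -33481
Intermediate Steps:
D(G, n) = 4/(-4 + n) (D(G, n) = 4/(-3 + (n - 1)) = 4/(-3 + (-1 + n)) = 4/(-4 + n))
-34345 + (((D(5, -3)*2)*1)*21)*(-36) = -34345 + ((((4/(-4 - 3))*2)*1)*21)*(-36) = -34345 + ((((4/(-7))*2)*1)*21)*(-36) = -34345 + ((((4*(-1/7))*2)*1)*21)*(-36) = -34345 + ((-4/7*2*1)*21)*(-36) = -34345 + (-8/7*1*21)*(-36) = -34345 - 8/7*21*(-36) = -34345 - 24*(-36) = -34345 + 864 = -33481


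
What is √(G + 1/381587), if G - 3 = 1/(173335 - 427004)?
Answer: √98943798776828857/181607491 ≈ 1.7320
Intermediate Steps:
G = 761006/253669 (G = 3 + 1/(173335 - 427004) = 3 + 1/(-253669) = 3 - 1/253669 = 761006/253669 ≈ 3.0000)
√(G + 1/381587) = √(761006/253669 + 1/381587) = √(290390250191/96796792703) = √98943798776828857/181607491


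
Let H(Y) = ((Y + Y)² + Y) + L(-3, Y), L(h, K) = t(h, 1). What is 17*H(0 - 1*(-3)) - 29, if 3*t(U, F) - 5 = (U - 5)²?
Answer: 1025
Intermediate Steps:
t(U, F) = 5/3 + (-5 + U)²/3 (t(U, F) = 5/3 + (U - 5)²/3 = 5/3 + (-5 + U)²/3)
L(h, K) = 5/3 + (-5 + h)²/3
H(Y) = 23 + Y + 4*Y² (H(Y) = ((Y + Y)² + Y) + (5/3 + (-5 - 3)²/3) = ((2*Y)² + Y) + (5/3 + (⅓)*(-8)²) = (4*Y² + Y) + (5/3 + (⅓)*64) = (Y + 4*Y²) + (5/3 + 64/3) = (Y + 4*Y²) + 23 = 23 + Y + 4*Y²)
17*H(0 - 1*(-3)) - 29 = 17*(23 + (0 - 1*(-3)) + 4*(0 - 1*(-3))²) - 29 = 17*(23 + (0 + 3) + 4*(0 + 3)²) - 29 = 17*(23 + 3 + 4*3²) - 29 = 17*(23 + 3 + 4*9) - 29 = 17*(23 + 3 + 36) - 29 = 17*62 - 29 = 1054 - 29 = 1025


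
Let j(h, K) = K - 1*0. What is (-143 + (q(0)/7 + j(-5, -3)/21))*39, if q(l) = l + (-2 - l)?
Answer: -39156/7 ≈ -5593.7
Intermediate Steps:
q(l) = -2
j(h, K) = K (j(h, K) = K + 0 = K)
(-143 + (q(0)/7 + j(-5, -3)/21))*39 = (-143 + (-2/7 - 3/21))*39 = (-143 + (-2*⅐ - 3*1/21))*39 = (-143 + (-2/7 - ⅐))*39 = (-143 - 3/7)*39 = -1004/7*39 = -39156/7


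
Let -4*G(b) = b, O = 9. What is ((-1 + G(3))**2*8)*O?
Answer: 441/2 ≈ 220.50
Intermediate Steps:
G(b) = -b/4
((-1 + G(3))**2*8)*O = ((-1 - 1/4*3)**2*8)*9 = ((-1 - 3/4)**2*8)*9 = ((-7/4)**2*8)*9 = ((49/16)*8)*9 = (49/2)*9 = 441/2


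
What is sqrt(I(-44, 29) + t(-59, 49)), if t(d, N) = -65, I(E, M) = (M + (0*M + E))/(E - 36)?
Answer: I*sqrt(1037)/4 ≈ 8.0506*I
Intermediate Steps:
I(E, M) = (E + M)/(-36 + E) (I(E, M) = (M + (0 + E))/(-36 + E) = (M + E)/(-36 + E) = (E + M)/(-36 + E))
sqrt(I(-44, 29) + t(-59, 49)) = sqrt((-44 + 29)/(-36 - 44) - 65) = sqrt(-15/(-80) - 65) = sqrt(-1/80*(-15) - 65) = sqrt(3/16 - 65) = sqrt(-1037/16) = I*sqrt(1037)/4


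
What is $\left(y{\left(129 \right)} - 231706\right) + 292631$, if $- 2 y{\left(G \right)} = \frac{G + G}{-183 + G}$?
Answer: $\frac{1096693}{18} \approx 60927.0$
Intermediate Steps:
$y{\left(G \right)} = - \frac{G}{-183 + G}$ ($y{\left(G \right)} = - \frac{\left(G + G\right) \frac{1}{-183 + G}}{2} = - \frac{2 G \frac{1}{-183 + G}}{2} = - \frac{G}{-183 + G}$)
$\left(y{\left(129 \right)} - 231706\right) + 292631 = \left(\left(-1\right) 129 \frac{1}{-183 + 129} - 231706\right) + 292631 = \left(\left(-1\right) 129 \frac{1}{-54} - 231706\right) + 292631 = \left(\left(-1\right) 129 \left(- \frac{1}{54}\right) - 231706\right) + 292631 = \left(\frac{43}{18} - 231706\right) + 292631 = - \frac{4170665}{18} + 292631 = \frac{1096693}{18}$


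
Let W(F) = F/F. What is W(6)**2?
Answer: 1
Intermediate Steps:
W(F) = 1
W(6)**2 = 1**2 = 1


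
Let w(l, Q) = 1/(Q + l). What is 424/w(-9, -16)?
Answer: -10600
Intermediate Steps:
424/w(-9, -16) = 424/(1/(-16 - 9)) = 424/(1/(-25)) = 424/(-1/25) = 424*(-25) = -10600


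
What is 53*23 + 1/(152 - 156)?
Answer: 4875/4 ≈ 1218.8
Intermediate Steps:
53*23 + 1/(152 - 156) = 1219 + 1/(-4) = 1219 - ¼ = 4875/4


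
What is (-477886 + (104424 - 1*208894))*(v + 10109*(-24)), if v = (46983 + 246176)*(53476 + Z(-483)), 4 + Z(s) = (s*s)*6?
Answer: -248095405112665128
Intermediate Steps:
Z(s) = -4 + 6*s² (Z(s) = -4 + (s*s)*6 = -4 + s²*6 = -4 + 6*s²)
v = 426020417754 (v = (46983 + 246176)*(53476 + (-4 + 6*(-483)²)) = 293159*(53476 + (-4 + 6*233289)) = 293159*(53476 + (-4 + 1399734)) = 293159*(53476 + 1399730) = 293159*1453206 = 426020417754)
(-477886 + (104424 - 1*208894))*(v + 10109*(-24)) = (-477886 + (104424 - 1*208894))*(426020417754 + 10109*(-24)) = (-477886 + (104424 - 208894))*(426020417754 - 242616) = (-477886 - 104470)*426020175138 = -582356*426020175138 = -248095405112665128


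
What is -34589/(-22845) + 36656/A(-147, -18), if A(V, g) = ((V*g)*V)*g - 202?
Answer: 121499469233/79970224665 ≈ 1.5193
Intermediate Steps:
A(V, g) = -202 + V²*g² (A(V, g) = (g*V²)*g - 202 = V²*g² - 202 = -202 + V²*g²)
-34589/(-22845) + 36656/A(-147, -18) = -34589/(-22845) + 36656/(-202 + (-147)²*(-18)²) = -34589*(-1/22845) + 36656/(-202 + 21609*324) = 34589/22845 + 36656/(-202 + 7001316) = 34589/22845 + 36656/7001114 = 34589/22845 + 36656*(1/7001114) = 34589/22845 + 18328/3500557 = 121499469233/79970224665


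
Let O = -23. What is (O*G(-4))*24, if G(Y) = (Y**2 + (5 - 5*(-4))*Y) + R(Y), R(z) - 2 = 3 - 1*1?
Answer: 44160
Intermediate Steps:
R(z) = 4 (R(z) = 2 + (3 - 1*1) = 2 + (3 - 1) = 2 + 2 = 4)
G(Y) = 4 + Y**2 + 25*Y (G(Y) = (Y**2 + (5 - 5*(-4))*Y) + 4 = (Y**2 + (5 + 20)*Y) + 4 = (Y**2 + 25*Y) + 4 = 4 + Y**2 + 25*Y)
(O*G(-4))*24 = -23*(4 + (-4)**2 + 25*(-4))*24 = -23*(4 + 16 - 100)*24 = -23*(-80)*24 = 1840*24 = 44160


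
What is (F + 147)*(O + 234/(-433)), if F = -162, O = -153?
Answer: 997245/433 ≈ 2303.1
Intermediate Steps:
(F + 147)*(O + 234/(-433)) = (-162 + 147)*(-153 + 234/(-433)) = -15*(-153 + 234*(-1/433)) = -15*(-153 - 234/433) = -15*(-66483/433) = 997245/433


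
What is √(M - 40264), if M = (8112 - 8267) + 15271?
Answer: 2*I*√6287 ≈ 158.58*I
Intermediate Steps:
M = 15116 (M = -155 + 15271 = 15116)
√(M - 40264) = √(15116 - 40264) = √(-25148) = 2*I*√6287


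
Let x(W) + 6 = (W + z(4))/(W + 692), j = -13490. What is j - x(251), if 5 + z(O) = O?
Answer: -12715662/943 ≈ -13484.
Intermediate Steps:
z(O) = -5 + O
x(W) = -6 + (-1 + W)/(692 + W) (x(W) = -6 + (W + (-5 + 4))/(W + 692) = -6 + (W - 1)/(692 + W) = -6 + (-1 + W)/(692 + W))
j - x(251) = -13490 - (-4153 - 5*251)/(692 + 251) = -13490 - (-4153 - 1255)/943 = -13490 - (-5408)/943 = -13490 - 1*(-5408/943) = -13490 + 5408/943 = -12715662/943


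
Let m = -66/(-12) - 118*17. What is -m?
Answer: 4001/2 ≈ 2000.5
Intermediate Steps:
m = -4001/2 (m = -66*(-1/12) - 2006 = 11/2 - 2006 = -4001/2 ≈ -2000.5)
-m = -1*(-4001/2) = 4001/2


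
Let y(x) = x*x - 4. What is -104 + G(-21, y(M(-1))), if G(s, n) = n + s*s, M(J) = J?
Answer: 334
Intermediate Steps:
y(x) = -4 + x**2 (y(x) = x**2 - 4 = -4 + x**2)
G(s, n) = n + s**2
-104 + G(-21, y(M(-1))) = -104 + ((-4 + (-1)**2) + (-21)**2) = -104 + ((-4 + 1) + 441) = -104 + (-3 + 441) = -104 + 438 = 334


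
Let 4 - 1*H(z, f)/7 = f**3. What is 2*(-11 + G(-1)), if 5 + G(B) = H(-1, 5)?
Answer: -1726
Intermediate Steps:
H(z, f) = 28 - 7*f**3
G(B) = -852 (G(B) = -5 + (28 - 7*5**3) = -5 + (28 - 7*125) = -5 + (28 - 875) = -5 - 847 = -852)
2*(-11 + G(-1)) = 2*(-11 - 852) = 2*(-863) = -1726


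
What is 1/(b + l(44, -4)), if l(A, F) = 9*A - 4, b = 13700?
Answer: 1/14092 ≈ 7.0962e-5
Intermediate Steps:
l(A, F) = -4 + 9*A
1/(b + l(44, -4)) = 1/(13700 + (-4 + 9*44)) = 1/(13700 + (-4 + 396)) = 1/(13700 + 392) = 1/14092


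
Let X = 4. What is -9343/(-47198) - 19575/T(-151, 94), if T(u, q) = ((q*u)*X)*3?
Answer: 419212559/1339856824 ≈ 0.31288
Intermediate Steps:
T(u, q) = 12*q*u (T(u, q) = ((q*u)*4)*3 = (4*q*u)*3 = 12*q*u)
-9343/(-47198) - 19575/T(-151, 94) = -9343/(-47198) - 19575/(12*94*(-151)) = -9343*(-1/47198) - 19575/(-170328) = 9343/47198 - 19575*(-1/170328) = 9343/47198 + 6525/56776 = 419212559/1339856824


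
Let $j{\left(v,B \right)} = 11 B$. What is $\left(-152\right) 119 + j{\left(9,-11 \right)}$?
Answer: $-18209$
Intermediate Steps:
$\left(-152\right) 119 + j{\left(9,-11 \right)} = \left(-152\right) 119 + 11 \left(-11\right) = -18088 - 121 = -18209$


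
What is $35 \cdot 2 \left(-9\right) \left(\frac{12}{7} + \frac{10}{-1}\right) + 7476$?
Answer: $12696$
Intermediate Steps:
$35 \cdot 2 \left(-9\right) \left(\frac{12}{7} + \frac{10}{-1}\right) + 7476 = 35 \left(-18\right) \left(12 \cdot \frac{1}{7} + 10 \left(-1\right)\right) + 7476 = - 630 \left(\frac{12}{7} - 10\right) + 7476 = \left(-630\right) \left(- \frac{58}{7}\right) + 7476 = 5220 + 7476 = 12696$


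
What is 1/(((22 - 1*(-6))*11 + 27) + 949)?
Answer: 1/1284 ≈ 0.00077882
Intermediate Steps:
1/(((22 - 1*(-6))*11 + 27) + 949) = 1/(((22 + 6)*11 + 27) + 949) = 1/((28*11 + 27) + 949) = 1/((308 + 27) + 949) = 1/(335 + 949) = 1/1284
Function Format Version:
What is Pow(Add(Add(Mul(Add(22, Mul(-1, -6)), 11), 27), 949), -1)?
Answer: Rational(1, 1284) ≈ 0.00077882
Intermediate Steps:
Pow(Add(Add(Mul(Add(22, Mul(-1, -6)), 11), 27), 949), -1) = Pow(Add(Add(Mul(Add(22, 6), 11), 27), 949), -1) = Pow(Add(Add(Mul(28, 11), 27), 949), -1) = Pow(Add(Add(308, 27), 949), -1) = Pow(Add(335, 949), -1) = Pow(1284, -1) = Rational(1, 1284)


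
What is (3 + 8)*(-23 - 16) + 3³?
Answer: -402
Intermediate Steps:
(3 + 8)*(-23 - 16) + 3³ = 11*(-39) + 27 = -429 + 27 = -402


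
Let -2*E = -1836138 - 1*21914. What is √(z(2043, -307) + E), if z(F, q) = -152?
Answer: √928874 ≈ 963.78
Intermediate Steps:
E = 929026 (E = -(-1836138 - 1*21914)/2 = -(-1836138 - 21914)/2 = -½*(-1858052) = 929026)
√(z(2043, -307) + E) = √(-152 + 929026) = √928874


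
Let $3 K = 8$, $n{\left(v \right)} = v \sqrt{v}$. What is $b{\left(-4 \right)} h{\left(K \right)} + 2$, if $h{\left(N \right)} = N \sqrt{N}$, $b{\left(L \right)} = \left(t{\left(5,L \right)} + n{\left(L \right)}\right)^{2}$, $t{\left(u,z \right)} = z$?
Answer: $2 + \frac{\sqrt{6} \left(-768 + 1024 i\right)}{9} \approx -207.02 + 278.7 i$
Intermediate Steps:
$n{\left(v \right)} = v^{\frac{3}{2}}$
$b{\left(L \right)} = \left(L + L^{\frac{3}{2}}\right)^{2}$
$K = \frac{8}{3}$ ($K = \frac{1}{3} \cdot 8 = \frac{8}{3} \approx 2.6667$)
$h{\left(N \right)} = N^{\frac{3}{2}}$
$b{\left(-4 \right)} h{\left(K \right)} + 2 = \left(-4 + \left(-4\right)^{\frac{3}{2}}\right)^{2} \left(\frac{8}{3}\right)^{\frac{3}{2}} + 2 = \left(-4 - 8 i\right)^{2} \frac{16 \sqrt{6}}{9} + 2 = \frac{16 \sqrt{6} \left(-4 - 8 i\right)^{2}}{9} + 2 = 2 + \frac{16 \sqrt{6} \left(-4 - 8 i\right)^{2}}{9}$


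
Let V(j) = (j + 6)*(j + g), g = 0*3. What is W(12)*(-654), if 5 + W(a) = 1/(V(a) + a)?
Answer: 124151/38 ≈ 3267.1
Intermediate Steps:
g = 0
V(j) = j*(6 + j) (V(j) = (j + 6)*(j + 0) = (6 + j)*j = j*(6 + j))
W(a) = -5 + 1/(a + a*(6 + a)) (W(a) = -5 + 1/(a*(6 + a) + a) = -5 + 1/(a + a*(6 + a)))
W(12)*(-654) = ((1 - 35*12 - 5*12²)/(12*(7 + 12)))*(-654) = ((1/12)*(1 - 420 - 5*144)/19)*(-654) = ((1/12)*(1/19)*(1 - 420 - 720))*(-654) = ((1/12)*(1/19)*(-1139))*(-654) = -1139/228*(-654) = 124151/38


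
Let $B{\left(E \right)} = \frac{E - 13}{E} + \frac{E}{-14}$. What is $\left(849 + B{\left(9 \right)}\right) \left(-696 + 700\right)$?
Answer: $\frac{213674}{63} \approx 3391.7$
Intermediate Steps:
$B{\left(E \right)} = - \frac{E}{14} + \frac{-13 + E}{E}$ ($B{\left(E \right)} = \frac{-13 + E}{E} + E \left(- \frac{1}{14}\right) = \frac{-13 + E}{E} - \frac{E}{14} = - \frac{E}{14} + \frac{-13 + E}{E}$)
$\left(849 + B{\left(9 \right)}\right) \left(-696 + 700\right) = \left(849 - \left(- \frac{5}{14} + \frac{13}{9}\right)\right) \left(-696 + 700\right) = \left(849 - \frac{137}{126}\right) 4 = \frac{106837}{126} \cdot 4 = \frac{213674}{63}$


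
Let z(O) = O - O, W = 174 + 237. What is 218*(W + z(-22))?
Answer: 89598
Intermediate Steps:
W = 411
z(O) = 0
218*(W + z(-22)) = 218*(411 + 0) = 218*411 = 89598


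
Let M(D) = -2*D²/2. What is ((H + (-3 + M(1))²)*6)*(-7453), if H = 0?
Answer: -715488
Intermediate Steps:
M(D) = -D² (M(D) = -2*D²*(½) = -D²)
((H + (-3 + M(1))²)*6)*(-7453) = ((0 + (-3 - 1*1²)²)*6)*(-7453) = ((0 + (-3 - 1*1)²)*6)*(-7453) = ((0 + (-3 - 1)²)*6)*(-7453) = ((0 + (-4)²)*6)*(-7453) = ((0 + 16)*6)*(-7453) = (16*6)*(-7453) = 96*(-7453) = -715488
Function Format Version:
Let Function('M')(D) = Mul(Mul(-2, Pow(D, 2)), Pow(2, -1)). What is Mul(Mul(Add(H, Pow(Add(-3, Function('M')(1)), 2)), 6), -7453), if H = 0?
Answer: -715488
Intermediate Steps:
Function('M')(D) = Mul(-1, Pow(D, 2)) (Function('M')(D) = Mul(Mul(-2, Pow(D, 2)), Rational(1, 2)) = Mul(-1, Pow(D, 2)))
Mul(Mul(Add(H, Pow(Add(-3, Function('M')(1)), 2)), 6), -7453) = Mul(Mul(Add(0, Pow(Add(-3, Mul(-1, Pow(1, 2))), 2)), 6), -7453) = Mul(Mul(Add(0, Pow(Add(-3, Mul(-1, 1)), 2)), 6), -7453) = Mul(Mul(Add(0, Pow(Add(-3, -1), 2)), 6), -7453) = Mul(Mul(Add(0, Pow(-4, 2)), 6), -7453) = Mul(Mul(Add(0, 16), 6), -7453) = Mul(Mul(16, 6), -7453) = Mul(96, -7453) = -715488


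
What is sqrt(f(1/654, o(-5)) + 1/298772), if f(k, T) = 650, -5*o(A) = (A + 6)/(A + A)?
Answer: sqrt(14505515122093)/149386 ≈ 25.495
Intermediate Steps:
o(A) = -(6 + A)/(10*A) (o(A) = -(A + 6)/(5*(A + A)) = -(6 + A)/(5*(2*A)) = -(6 + A)*1/(2*A)/5 = -(6 + A)/(10*A))
sqrt(f(1/654, o(-5)) + 1/298772) = sqrt(650 + 1/298772) = sqrt(194201801/298772) = sqrt(14505515122093)/149386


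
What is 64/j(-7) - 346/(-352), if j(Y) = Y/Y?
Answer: 11437/176 ≈ 64.983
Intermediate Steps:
j(Y) = 1
64/j(-7) - 346/(-352) = 64/1 - 346/(-352) = 64*1 - 346*(-1/352) = 64 + 173/176 = 11437/176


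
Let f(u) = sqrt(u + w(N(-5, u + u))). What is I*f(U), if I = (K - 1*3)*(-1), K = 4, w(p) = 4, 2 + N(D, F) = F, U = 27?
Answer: -sqrt(31) ≈ -5.5678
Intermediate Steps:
N(D, F) = -2 + F
f(u) = sqrt(4 + u) (f(u) = sqrt(u + 4) = sqrt(4 + u))
I = -1 (I = (4 - 1*3)*(-1) = (4 - 3)*(-1) = 1*(-1) = -1)
I*f(U) = -sqrt(4 + 27) = -sqrt(31)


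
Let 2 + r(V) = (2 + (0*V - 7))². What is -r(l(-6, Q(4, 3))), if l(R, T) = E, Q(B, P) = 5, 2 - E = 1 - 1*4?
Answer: -23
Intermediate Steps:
E = 5 (E = 2 - (1 - 1*4) = 2 - (1 - 4) = 2 - 1*(-3) = 2 + 3 = 5)
l(R, T) = 5
r(V) = 23 (r(V) = -2 + (2 + (0*V - 7))² = -2 + (2 + (0 - 7))² = -2 + (2 - 7)² = -2 + (-5)² = -2 + 25 = 23)
-r(l(-6, Q(4, 3))) = -1*23 = -23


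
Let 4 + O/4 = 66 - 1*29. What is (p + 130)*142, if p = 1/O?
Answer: 1218431/66 ≈ 18461.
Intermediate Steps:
O = 132 (O = -16 + 4*(66 - 1*29) = -16 + 4*(66 - 29) = -16 + 4*37 = -16 + 148 = 132)
p = 1/132 ≈ 0.0075758
(p + 130)*142 = (1/132 + 130)*142 = (17161/132)*142 = 1218431/66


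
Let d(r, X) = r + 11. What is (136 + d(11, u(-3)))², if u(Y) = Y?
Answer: 24964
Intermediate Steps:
d(r, X) = 11 + r
(136 + d(11, u(-3)))² = (136 + (11 + 11))² = (136 + 22)² = 158² = 24964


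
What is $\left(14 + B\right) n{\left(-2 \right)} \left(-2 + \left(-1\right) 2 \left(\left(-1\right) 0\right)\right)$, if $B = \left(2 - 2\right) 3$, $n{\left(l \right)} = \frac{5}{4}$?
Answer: $-35$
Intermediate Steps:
$n{\left(l \right)} = \frac{5}{4}$ ($n{\left(l \right)} = 5 \cdot \frac{1}{4} = \frac{5}{4}$)
$B = 0$ ($B = 0 \cdot 3 = 0$)
$\left(14 + B\right) n{\left(-2 \right)} \left(-2 + \left(-1\right) 2 \left(\left(-1\right) 0\right)\right) = \left(14 + 0\right) \frac{5}{4} \left(-2 + \left(-1\right) 2 \left(\left(-1\right) 0\right)\right) = 14 \cdot \frac{5}{4} \left(-2 - 0\right) = \frac{35 \left(-2 + 0\right)}{2} = \frac{35}{2} \left(-2\right) = -35$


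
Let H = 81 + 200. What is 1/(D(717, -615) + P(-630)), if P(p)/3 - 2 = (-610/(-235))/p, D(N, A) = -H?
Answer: -4935/1357186 ≈ -0.0036362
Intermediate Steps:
H = 281
D(N, A) = -281 (D(N, A) = -1*281 = -281)
P(p) = 6 + 366/(47*p) (P(p) = 6 + 3*((-610/(-235))/p) = 6 + 3*((-610*(-1/235))/p) = 6 + 3*(122/(47*p)) = 6 + 366/(47*p))
1/(D(717, -615) + P(-630)) = 1/(-281 + (6 + (366/47)/(-630))) = 1/(-281 + (6 + (366/47)*(-1/630))) = 1/(-281 + (6 - 61/4935)) = 1/(-281 + 29549/4935) = 1/(-1357186/4935) = -4935/1357186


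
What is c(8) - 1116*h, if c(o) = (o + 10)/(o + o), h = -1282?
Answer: 11445705/8 ≈ 1.4307e+6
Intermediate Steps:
c(o) = (10 + o)/(2*o) (c(o) = (10 + o)/((2*o)) = (10 + o)*(1/(2*o)) = (10 + o)/(2*o))
c(8) - 1116*h = (½)*(10 + 8)/8 - 1116*(-1282) = (½)*(⅛)*18 + 1430712 = 9/8 + 1430712 = 11445705/8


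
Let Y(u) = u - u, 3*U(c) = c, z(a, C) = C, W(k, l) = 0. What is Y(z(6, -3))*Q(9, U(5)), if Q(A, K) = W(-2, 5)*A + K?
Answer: 0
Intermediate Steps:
U(c) = c/3
Q(A, K) = K (Q(A, K) = 0*A + K = 0 + K = K)
Y(u) = 0
Y(z(6, -3))*Q(9, U(5)) = 0*((⅓)*5) = 0*(5/3) = 0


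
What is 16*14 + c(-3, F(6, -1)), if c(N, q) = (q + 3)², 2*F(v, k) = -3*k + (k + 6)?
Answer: 273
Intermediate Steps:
F(v, k) = 3 - k (F(v, k) = (-3*k + (k + 6))/2 = (-3*k + (6 + k))/2 = (6 - 2*k)/2 = 3 - k)
c(N, q) = (3 + q)²
16*14 + c(-3, F(6, -1)) = 16*14 + (3 + (3 - 1*(-1)))² = 224 + (3 + (3 + 1))² = 224 + (3 + 4)² = 224 + 7² = 224 + 49 = 273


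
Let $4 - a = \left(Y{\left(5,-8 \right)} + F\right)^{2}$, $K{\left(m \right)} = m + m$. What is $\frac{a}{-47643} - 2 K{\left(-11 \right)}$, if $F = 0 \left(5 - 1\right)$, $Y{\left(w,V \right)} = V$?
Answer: $\frac{698784}{15881} \approx 44.001$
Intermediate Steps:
$K{\left(m \right)} = 2 m$
$F = 0$ ($F = 0 \cdot 4 = 0$)
$a = -60$ ($a = 4 - \left(-8 + 0\right)^{2} = 4 - \left(-8\right)^{2} = 4 - 64 = -60$)
$\frac{a}{-47643} - 2 K{\left(-11 \right)} = - \frac{60}{-47643} - 2 \cdot 2 \left(-11\right) = \left(-60\right) \left(- \frac{1}{47643}\right) - 2 \left(-22\right) = \frac{20}{15881} - -44 = \frac{20}{15881} + 44 = \frac{698784}{15881}$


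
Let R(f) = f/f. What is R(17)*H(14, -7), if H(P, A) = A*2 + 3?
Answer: -11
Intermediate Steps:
R(f) = 1
H(P, A) = 3 + 2*A (H(P, A) = 2*A + 3 = 3 + 2*A)
R(17)*H(14, -7) = 1*(3 + 2*(-7)) = 1*(3 - 14) = 1*(-11) = -11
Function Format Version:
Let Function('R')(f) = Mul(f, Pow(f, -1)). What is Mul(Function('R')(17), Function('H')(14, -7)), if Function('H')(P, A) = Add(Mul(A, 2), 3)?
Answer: -11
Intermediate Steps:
Function('R')(f) = 1
Function('H')(P, A) = Add(3, Mul(2, A)) (Function('H')(P, A) = Add(Mul(2, A), 3) = Add(3, Mul(2, A)))
Mul(Function('R')(17), Function('H')(14, -7)) = Mul(1, Add(3, Mul(2, -7))) = Mul(1, Add(3, -14)) = Mul(1, -11) = -11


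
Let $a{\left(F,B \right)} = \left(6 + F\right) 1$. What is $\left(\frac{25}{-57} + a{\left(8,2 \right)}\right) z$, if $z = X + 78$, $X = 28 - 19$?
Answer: $\frac{22417}{19} \approx 1179.8$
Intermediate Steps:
$X = 9$ ($X = 28 - 19 = 9$)
$a{\left(F,B \right)} = 6 + F$
$z = 87$ ($z = 9 + 78 = 87$)
$\left(\frac{25}{-57} + a{\left(8,2 \right)}\right) z = \left(\frac{25}{-57} + \left(6 + 8\right)\right) 87 = \left(25 \left(- \frac{1}{57}\right) + 14\right) 87 = \left(- \frac{25}{57} + 14\right) 87 = \frac{773}{57} \cdot 87 = \frac{22417}{19}$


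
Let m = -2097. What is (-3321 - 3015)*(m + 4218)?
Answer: -13438656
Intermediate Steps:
(-3321 - 3015)*(m + 4218) = (-3321 - 3015)*(-2097 + 4218) = -6336*2121 = -13438656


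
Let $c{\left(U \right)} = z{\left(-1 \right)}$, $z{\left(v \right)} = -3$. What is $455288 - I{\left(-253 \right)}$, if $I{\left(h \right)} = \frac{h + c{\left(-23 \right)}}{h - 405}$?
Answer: $\frac{149789624}{329} \approx 4.5529 \cdot 10^{5}$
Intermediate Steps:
$c{\left(U \right)} = -3$
$I{\left(h \right)} = \frac{-3 + h}{-405 + h}$ ($I{\left(h \right)} = \frac{h - 3}{h - 405} = \frac{-3 + h}{-405 + h}$)
$455288 - I{\left(-253 \right)} = 455288 - \frac{-3 - 253}{-405 - 253} = 455288 - \frac{1}{-658} \left(-256\right) = 455288 - \left(- \frac{1}{658}\right) \left(-256\right) = 455288 - \frac{128}{329} = \frac{149789624}{329}$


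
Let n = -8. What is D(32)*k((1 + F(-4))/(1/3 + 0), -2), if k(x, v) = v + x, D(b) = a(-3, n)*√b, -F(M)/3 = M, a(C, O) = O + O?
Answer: -2368*√2 ≈ -3348.9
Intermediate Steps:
a(C, O) = 2*O
F(M) = -3*M
D(b) = -16*√b (D(b) = (2*(-8))*√b = -16*√b)
D(32)*k((1 + F(-4))/(1/3 + 0), -2) = (-64*√2)*(-2 + (1 - 3*(-4))/(1/3 + 0)) = (-64*√2)*(-2 + (1 + 12)/(⅓ + 0)) = (-64*√2)*(-2 + 13/(⅓)) = (-64*√2)*(-2 + 13*3) = (-64*√2)*(-2 + 39) = -64*√2*37 = -2368*√2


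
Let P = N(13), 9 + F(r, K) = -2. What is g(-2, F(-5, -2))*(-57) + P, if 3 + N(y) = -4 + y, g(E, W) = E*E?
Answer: -222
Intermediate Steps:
F(r, K) = -11 (F(r, K) = -9 - 2 = -11)
g(E, W) = E²
N(y) = -7 + y (N(y) = -3 + (-4 + y) = -7 + y)
P = 6 (P = -7 + 13 = 6)
g(-2, F(-5, -2))*(-57) + P = (-2)²*(-57) + 6 = 4*(-57) + 6 = -228 + 6 = -222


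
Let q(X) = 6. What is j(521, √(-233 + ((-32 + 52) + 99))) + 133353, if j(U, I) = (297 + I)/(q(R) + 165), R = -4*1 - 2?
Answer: 2533740/19 + I*√114/171 ≈ 1.3335e+5 + 0.062439*I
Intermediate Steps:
R = -6 (R = -4 - 2 = -6)
j(U, I) = 33/19 + I/171 (j(U, I) = (297 + I)/(6 + 165) = (297 + I)/171 = (297 + I)*(1/171) = 33/19 + I/171)
j(521, √(-233 + ((-32 + 52) + 99))) + 133353 = (33/19 + √(-233 + ((-32 + 52) + 99))/171) + 133353 = (33/19 + √(-233 + (20 + 99))/171) + 133353 = (33/19 + √(-233 + 119)/171) + 133353 = (33/19 + √(-114)/171) + 133353 = (33/19 + (I*√114)/171) + 133353 = (33/19 + I*√114/171) + 133353 = 2533740/19 + I*√114/171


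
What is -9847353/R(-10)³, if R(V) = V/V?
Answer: -9847353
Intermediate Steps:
R(V) = 1
-9847353/R(-10)³ = -9847353/(1³) = -9847353/1 = -9847353*1 = -9847353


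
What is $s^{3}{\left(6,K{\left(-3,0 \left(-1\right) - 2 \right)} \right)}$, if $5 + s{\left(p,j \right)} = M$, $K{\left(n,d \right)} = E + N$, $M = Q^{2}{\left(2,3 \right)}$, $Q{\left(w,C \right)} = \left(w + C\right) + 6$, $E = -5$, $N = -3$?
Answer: $1560896$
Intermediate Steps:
$Q{\left(w,C \right)} = 6 + C + w$ ($Q{\left(w,C \right)} = \left(C + w\right) + 6 = 6 + C + w$)
$M = 121$ ($M = \left(6 + 3 + 2\right)^{2} = 11^{2} = 121$)
$K{\left(n,d \right)} = -8$ ($K{\left(n,d \right)} = -5 - 3 = -8$)
$s{\left(p,j \right)} = 116$ ($s{\left(p,j \right)} = -5 + 121 = 116$)
$s^{3}{\left(6,K{\left(-3,0 \left(-1\right) - 2 \right)} \right)} = 116^{3} = 1560896$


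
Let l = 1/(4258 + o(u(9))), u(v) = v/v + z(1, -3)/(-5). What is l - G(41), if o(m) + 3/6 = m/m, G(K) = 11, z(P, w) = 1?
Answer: -93685/8517 ≈ -11.000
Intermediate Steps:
u(v) = ⅘ (u(v) = v/v + 1/(-5) = 1 + 1*(-⅕) = 1 - ⅕ = ⅘)
o(m) = ½ (o(m) = -½ + m/m = -½ + 1 = ½)
l = 2/8517 (l = 1/(4258 + ½) = 1/(8517/2) = 2/8517 ≈ 0.00023482)
l - G(41) = 2/8517 - 1*11 = 2/8517 - 11 = -93685/8517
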